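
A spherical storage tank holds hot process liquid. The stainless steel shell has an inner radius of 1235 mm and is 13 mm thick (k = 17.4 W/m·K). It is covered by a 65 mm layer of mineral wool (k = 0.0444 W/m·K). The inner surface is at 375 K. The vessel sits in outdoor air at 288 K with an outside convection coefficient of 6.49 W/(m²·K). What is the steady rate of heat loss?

Q ≈ 1110 W

For a spherical shell R = (1/r₁ − 1/r₂)/(4πk); film R = 1/(h·4πr²). In series:
R_stainless steel shell = (1/1.235 − 1/1.248)/(4π×17.4) = 3.857×10^-5 K/W
R_mineral wool = (1/1.248 − 1/1.313)/(4π×0.0444) = 0.0711 K/W
R_outer film = 1/(h·4πr_o²) = 1/(6.49×4π×1.313²) = 0.007112 K/W
R_total = 0.07825 K/W
Q = ΔT/R_total = 87/0.07825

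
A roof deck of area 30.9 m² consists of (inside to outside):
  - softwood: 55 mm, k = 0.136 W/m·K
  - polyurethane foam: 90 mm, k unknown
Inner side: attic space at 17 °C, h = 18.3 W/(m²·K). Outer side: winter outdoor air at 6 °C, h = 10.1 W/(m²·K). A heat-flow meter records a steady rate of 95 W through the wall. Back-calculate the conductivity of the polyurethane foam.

Thermal resistances in series:
R_inner film = 1/(h_i·A) = 1/(18.3×30.9) = 0.001768 K/W
R_softwood = L/(kA) = 0.055/(0.136×30.9) = 0.01309 K/W
R_outer film = 1/(h_o·A) = 1/(10.1×30.9) = 0.003204 K/W
Sum of known resistances R_other = 0.01806 K/W
Total R = ΔT/Q = 11/95 = 0.1158 K/W
R_polyurethane foam = R_total − R_other = 0.09773 K/W
k = L/(R·A) = 0.09/(0.09773×30.9)

k ≈ 0.0298 W/(m·K)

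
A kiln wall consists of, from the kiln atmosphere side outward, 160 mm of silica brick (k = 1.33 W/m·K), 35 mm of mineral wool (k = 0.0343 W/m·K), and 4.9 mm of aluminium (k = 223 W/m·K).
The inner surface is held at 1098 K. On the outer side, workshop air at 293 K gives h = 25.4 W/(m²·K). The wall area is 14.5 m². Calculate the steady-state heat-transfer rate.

Q ≈ 9890 W

Using the resistance-network approach (series):
R_silica brick = L/(kA) = 0.16/(1.33×14.5) = 0.008297 K/W
R_mineral wool = L/(kA) = 0.035/(0.0343×14.5) = 0.07037 K/W
R_aluminium = L/(kA) = 0.0049/(223×14.5) = 1.515×10^-6 K/W
R_outer film = 1/(h_o·A) = 1/(25.4×14.5) = 0.002715 K/W
R_total = 0.08139 K/W
Q = ΔT / R_total = 805 / 0.08139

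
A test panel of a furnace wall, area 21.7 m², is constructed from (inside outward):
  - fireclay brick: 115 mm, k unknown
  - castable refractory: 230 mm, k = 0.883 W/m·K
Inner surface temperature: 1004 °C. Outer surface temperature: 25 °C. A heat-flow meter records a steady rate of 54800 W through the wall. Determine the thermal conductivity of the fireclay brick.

Series thermal resistances:
R_castable refractory = L/(kA) = 0.23/(0.883×21.7) = 0.012 K/W
Sum of known resistances R_other = 0.012 K/W
Total R = ΔT/Q = 979/54800 = 0.01786 K/W
R_fireclay brick = R_total − R_other = 0.005861 K/W
k = L/(R·A) = 0.115/(0.005861×21.7)

k ≈ 0.904 W/(m·K)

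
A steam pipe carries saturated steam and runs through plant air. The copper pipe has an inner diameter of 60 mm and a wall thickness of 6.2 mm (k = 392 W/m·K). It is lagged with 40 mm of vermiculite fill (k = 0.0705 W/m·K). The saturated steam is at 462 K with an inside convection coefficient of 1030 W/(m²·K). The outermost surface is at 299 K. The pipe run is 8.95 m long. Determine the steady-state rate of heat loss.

Cylindrical conduction, so R = ln(r₂/r₁)/(2πkL) per layer, in series:
R_inner film = 1/(h_i·2πr₁L) = 1/(1030×2π×0.03×8.95) = 5.755×10^-4 K/W
R_copper pipe wall = ln(36.2/30)/(2π×392×8.95) = 8.522×10^-6 K/W
R_vermiculite fill = ln(76.2/36.2)/(2π×0.0705×8.95) = 0.1877 K/W
R_total = 0.1883 K/W
Q = ΔT/R_total = 163/0.1883

Q ≈ 866 W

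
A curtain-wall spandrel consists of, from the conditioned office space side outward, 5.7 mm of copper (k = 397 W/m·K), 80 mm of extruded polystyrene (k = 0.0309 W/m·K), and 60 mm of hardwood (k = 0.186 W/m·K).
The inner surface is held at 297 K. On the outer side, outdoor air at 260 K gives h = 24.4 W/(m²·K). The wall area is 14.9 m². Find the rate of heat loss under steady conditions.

Q ≈ 187 W

Thermal resistances in series:
R_copper = L/(kA) = 0.0057/(397×14.9) = 9.636×10^-7 K/W
R_extruded polystyrene = L/(kA) = 0.08/(0.0309×14.9) = 0.1738 K/W
R_hardwood = L/(kA) = 0.06/(0.186×14.9) = 0.02165 K/W
R_outer film = 1/(h_o·A) = 1/(24.4×14.9) = 0.002751 K/W
R_total = 0.1982 K/W
Q = ΔT / R_total = 37 / 0.1982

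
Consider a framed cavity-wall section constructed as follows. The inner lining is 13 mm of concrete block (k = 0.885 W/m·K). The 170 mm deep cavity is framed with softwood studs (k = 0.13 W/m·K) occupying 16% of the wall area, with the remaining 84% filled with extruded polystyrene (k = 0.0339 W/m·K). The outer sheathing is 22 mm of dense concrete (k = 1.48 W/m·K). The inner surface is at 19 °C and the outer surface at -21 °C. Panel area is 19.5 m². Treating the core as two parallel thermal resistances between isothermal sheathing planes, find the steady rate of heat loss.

Q ≈ 224 W

Sheathing layers in series; stud and cavity paths in parallel between them.
R_inner = 0.013/(0.885×19.5) = 7.533×10^-4 K/W
R_stud  = 0.17/(0.13×0.16×19.5) = 0.4191 K/W
R_cav   = 0.17/(0.0339×0.84×19.5) = 0.3062 K/W
1/R_core = 1/R_stud + 1/R_cav → R_core = 0.1769 K/W
R_outer = 0.022/(1.48×19.5) = 7.623×10^-4 K/W
R_total = 0.1784 K/W
Q = ΔT/R_total = 40/0.1784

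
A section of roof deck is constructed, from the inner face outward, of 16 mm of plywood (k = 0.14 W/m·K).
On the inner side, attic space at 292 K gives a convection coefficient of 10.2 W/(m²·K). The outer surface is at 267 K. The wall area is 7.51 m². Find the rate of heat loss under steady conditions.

Q ≈ 884 W

Using the resistance-network approach (series):
R_inner film = 1/(h_i·A) = 1/(10.2×7.51) = 0.01305 K/W
R_plywood = L/(kA) = 0.016/(0.14×7.51) = 0.01522 K/W
R_total = 0.02827 K/W
Q = ΔT / R_total = 25 / 0.02827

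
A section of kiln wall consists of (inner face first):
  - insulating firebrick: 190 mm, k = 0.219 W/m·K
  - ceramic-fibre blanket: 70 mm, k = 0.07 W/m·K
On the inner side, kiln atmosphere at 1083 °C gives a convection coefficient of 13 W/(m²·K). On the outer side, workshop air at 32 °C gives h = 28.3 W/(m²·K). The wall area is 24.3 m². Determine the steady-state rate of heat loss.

Thermal resistances in series:
R_inner film = 1/(h_i·A) = 1/(13×24.3) = 0.003166 K/W
R_insulating firebrick = L/(kA) = 0.19/(0.219×24.3) = 0.0357 K/W
R_ceramic-fibre blanket = L/(kA) = 0.07/(0.07×24.3) = 0.04115 K/W
R_outer film = 1/(h_o·A) = 1/(28.3×24.3) = 0.001454 K/W
R_total = 0.08147 K/W
Q = ΔT / R_total = 1051 / 0.08147

Q ≈ 12900 W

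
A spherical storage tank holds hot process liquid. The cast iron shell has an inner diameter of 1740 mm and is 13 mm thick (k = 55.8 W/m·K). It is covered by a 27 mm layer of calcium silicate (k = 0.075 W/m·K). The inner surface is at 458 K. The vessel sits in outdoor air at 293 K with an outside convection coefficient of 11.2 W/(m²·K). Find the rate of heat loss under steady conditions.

Q ≈ 3730 W

Spherical conduction: R = (1/r_in − 1/r_out)/(4πk) per layer; series-sum.
R_cast iron shell = (1/0.87 − 1/0.883)/(4π×55.8) = 2.413×10^-5 K/W
R_calcium silicate = (1/0.883 − 1/0.91)/(4π×0.075) = 0.03565 K/W
R_outer film = 1/(h·4πr_o²) = 1/(11.2×4π×0.91²) = 0.00858 K/W
R_total = 0.04426 K/W
Q = ΔT/R_total = 165/0.04426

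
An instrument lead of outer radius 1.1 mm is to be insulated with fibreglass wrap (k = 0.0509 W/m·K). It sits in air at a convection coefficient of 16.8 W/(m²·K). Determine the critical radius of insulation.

r_cr ≈ 3.03 mm

For a cylinder r_cr = k/h = 0.0509/16.8
r_cr = 3.03 mm; since the bare radius (1.1 mm) is below r_cr, adding a thin layer of insulation will *increase* heat loss.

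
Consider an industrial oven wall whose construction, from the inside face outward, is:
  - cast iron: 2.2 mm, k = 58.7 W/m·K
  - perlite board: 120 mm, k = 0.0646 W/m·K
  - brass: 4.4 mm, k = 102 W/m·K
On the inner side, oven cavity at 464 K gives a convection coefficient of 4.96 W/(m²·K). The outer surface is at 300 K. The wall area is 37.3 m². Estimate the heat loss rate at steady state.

Using the resistance-network approach (series):
R_inner film = 1/(h_i·A) = 1/(4.96×37.3) = 0.005405 K/W
R_cast iron = L/(kA) = 0.0022/(58.7×37.3) = 1.005×10^-6 K/W
R_perlite board = L/(kA) = 0.12/(0.0646×37.3) = 0.0498 K/W
R_brass = L/(kA) = 0.0044/(102×37.3) = 1.156×10^-6 K/W
R_total = 0.05521 K/W
Q = ΔT / R_total = 164 / 0.05521

Q ≈ 2970 W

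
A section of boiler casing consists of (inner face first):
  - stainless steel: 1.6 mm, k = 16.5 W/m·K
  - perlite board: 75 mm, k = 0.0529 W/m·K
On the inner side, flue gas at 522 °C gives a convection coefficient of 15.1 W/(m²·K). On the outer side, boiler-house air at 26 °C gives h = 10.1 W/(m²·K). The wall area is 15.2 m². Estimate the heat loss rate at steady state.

Using the resistance-network approach (series):
R_inner film = 1/(h_i·A) = 1/(15.1×15.2) = 0.004357 K/W
R_stainless steel = L/(kA) = 0.0016/(16.5×15.2) = 6.38×10^-6 K/W
R_perlite board = L/(kA) = 0.075/(0.0529×15.2) = 0.09327 K/W
R_outer film = 1/(h_o·A) = 1/(10.1×15.2) = 0.006514 K/W
R_total = 0.1042 K/W
Q = ΔT / R_total = 496 / 0.1042

Q ≈ 4760 W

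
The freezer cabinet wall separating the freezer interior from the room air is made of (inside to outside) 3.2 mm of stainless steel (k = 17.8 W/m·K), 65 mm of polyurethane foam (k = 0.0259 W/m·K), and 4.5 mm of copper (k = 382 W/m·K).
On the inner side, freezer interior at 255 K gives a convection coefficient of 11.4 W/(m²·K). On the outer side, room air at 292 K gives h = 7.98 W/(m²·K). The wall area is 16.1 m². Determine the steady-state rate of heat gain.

Q ≈ 219 W

Using the resistance-network approach (series):
R_inner film = 1/(h_i·A) = 1/(11.4×16.1) = 0.005448 K/W
R_stainless steel = L/(kA) = 0.0032/(17.8×16.1) = 1.117×10^-5 K/W
R_polyurethane foam = L/(kA) = 0.065/(0.0259×16.1) = 0.1559 K/W
R_copper = L/(kA) = 0.0045/(382×16.1) = 7.317×10^-7 K/W
R_outer film = 1/(h_o·A) = 1/(7.98×16.1) = 0.007783 K/W
R_total = 0.1691 K/W
Q = ΔT / R_total = 37 / 0.1691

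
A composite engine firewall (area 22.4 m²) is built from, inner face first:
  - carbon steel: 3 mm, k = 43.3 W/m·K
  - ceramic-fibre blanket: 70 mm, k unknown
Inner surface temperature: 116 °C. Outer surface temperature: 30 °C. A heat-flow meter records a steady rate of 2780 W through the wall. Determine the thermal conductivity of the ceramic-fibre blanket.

k ≈ 0.101 W/(m·K)

Treating each layer as a thermal resistance in series:
R_carbon steel = L/(kA) = 0.003/(43.3×22.4) = 3.093×10^-6 K/W
Sum of known resistances R_other = 3.093×10^-6 K/W
Total R = ΔT/Q = 86/2780 = 0.03094 K/W
R_ceramic-fibre blanket = R_total − R_other = 0.03093 K/W
k = L/(R·A) = 0.07/(0.03093×22.4)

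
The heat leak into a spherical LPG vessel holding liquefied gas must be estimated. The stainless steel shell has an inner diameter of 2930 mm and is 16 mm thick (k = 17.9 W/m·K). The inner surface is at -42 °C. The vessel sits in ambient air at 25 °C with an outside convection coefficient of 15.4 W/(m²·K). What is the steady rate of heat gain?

For a spherical shell R = (1/r₁ − 1/r₂)/(4πk); film R = 1/(h·4πr²). In series:
R_stainless steel shell = (1/1.465 − 1/1.481)/(4π×17.9) = 3.278×10^-5 K/W
R_outer film = 1/(h·4πr_o²) = 1/(15.4×4π×1.481²) = 0.002356 K/W
R_total = 0.002389 K/W
Q = ΔT/R_total = 67/0.002389

Q ≈ 28000 W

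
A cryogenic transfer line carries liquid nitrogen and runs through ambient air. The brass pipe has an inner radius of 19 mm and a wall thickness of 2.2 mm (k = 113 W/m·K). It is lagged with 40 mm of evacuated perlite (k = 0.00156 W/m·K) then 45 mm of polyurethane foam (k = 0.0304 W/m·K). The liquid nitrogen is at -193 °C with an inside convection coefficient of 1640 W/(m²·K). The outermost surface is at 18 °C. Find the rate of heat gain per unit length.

Cylindrical conduction, so R = ln(r₂/r₁)/(2πkL) per layer, in series:
R_inner film = 1/(h_i·2πr₁L) = 1/(1640×2π×0.019×1) = 0.005108 K/W
R_brass pipe wall = ln(21.2/19)/(2π×113×1) = 1.543×10^-4 K/W
R_evacuated perlite = ln(61.2/21.2)/(2π×0.00156×1) = 108.2 K/W
R_polyurethane foam = ln(106.2/61.2)/(2π×0.0304×1) = 2.886 K/W
R_total = 111 K/W
Q = ΔT/R_total = 211/111

q′ ≈ 1.9 W/m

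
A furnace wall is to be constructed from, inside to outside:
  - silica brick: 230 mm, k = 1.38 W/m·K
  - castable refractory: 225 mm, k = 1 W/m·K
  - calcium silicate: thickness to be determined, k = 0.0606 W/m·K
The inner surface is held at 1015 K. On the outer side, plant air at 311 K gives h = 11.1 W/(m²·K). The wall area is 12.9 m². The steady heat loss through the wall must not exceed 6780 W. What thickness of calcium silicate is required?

L ≈ 52 mm

Treating each layer as a thermal resistance in series:
R_silica brick = L/(kA) = 0.23/(1.38×12.9) = 0.01292 K/W
R_castable refractory = L/(kA) = 0.225/(1×12.9) = 0.01744 K/W
R_outer film = 1/(h_o·A) = 1/(11.1×12.9) = 0.006984 K/W
Sum of the known resistances R_other = 0.03735 K/W
Required total resistance R_tot = ΔT/Q_allow = 704/6780 = 0.1038 K/W
R_calcium silicate = R_tot − R_other = 0.06649 K/W
L = R·k·A = 0.06649×0.0606×12.9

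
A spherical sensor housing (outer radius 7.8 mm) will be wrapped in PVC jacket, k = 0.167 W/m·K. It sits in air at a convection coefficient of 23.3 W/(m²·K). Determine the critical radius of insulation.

r_cr ≈ 14.3 mm

For a sphere r_cr = 2k/h = 2×0.167/23.3
r_cr = 14.3 mm; since the bare radius (7.8 mm) is below r_cr, adding a thin layer of insulation will *increase* heat loss.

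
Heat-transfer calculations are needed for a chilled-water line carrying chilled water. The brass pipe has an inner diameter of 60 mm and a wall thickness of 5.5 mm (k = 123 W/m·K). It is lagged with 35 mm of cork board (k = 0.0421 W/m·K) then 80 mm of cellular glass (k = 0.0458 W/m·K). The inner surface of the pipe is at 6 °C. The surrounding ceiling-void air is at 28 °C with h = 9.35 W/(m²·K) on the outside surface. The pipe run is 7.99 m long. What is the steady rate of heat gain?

Per-layer cylindrical resistances, series-summed:
R_brass pipe wall = ln(35.5/30)/(2π×123×7.99) = 2.726×10^-5 K/W
R_cork board = ln(70.5/35.5)/(2π×0.0421×7.99) = 0.3246 K/W
R_cellular glass = ln(150.5/70.5)/(2π×0.0458×7.99) = 0.3298 K/W
R_outer film = 1/(h_o·2πr_oL) = 1/(9.35×2π×0.1505×7.99) = 0.01416 K/W
R_total = 0.6686 K/W
Q = ΔT/R_total = 22/0.6686

Q ≈ 32.9 W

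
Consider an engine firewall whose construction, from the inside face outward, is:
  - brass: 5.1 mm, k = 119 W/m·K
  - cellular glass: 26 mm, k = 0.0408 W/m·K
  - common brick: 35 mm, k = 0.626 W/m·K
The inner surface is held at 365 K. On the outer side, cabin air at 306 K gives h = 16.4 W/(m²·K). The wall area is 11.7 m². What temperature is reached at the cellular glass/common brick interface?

T ≈ 315 K

Treating each layer as a thermal resistance in series:
R_brass = L/(kA) = 0.0051/(119×11.7) = 3.663×10^-6 K/W
R_cellular glass = L/(kA) = 0.026/(0.0408×11.7) = 0.05447 K/W
R_common brick = L/(kA) = 0.035/(0.626×11.7) = 0.004779 K/W
R_outer film = 1/(h_o·A) = 1/(16.4×11.7) = 0.005212 K/W
R_total = 0.06446 K/W;  Q = ΔT/R_total = 59/0.06446 = 915.3 W
T_interface = T_inner − Q·ΣR(inner→interface) = 365 − 915×0.05447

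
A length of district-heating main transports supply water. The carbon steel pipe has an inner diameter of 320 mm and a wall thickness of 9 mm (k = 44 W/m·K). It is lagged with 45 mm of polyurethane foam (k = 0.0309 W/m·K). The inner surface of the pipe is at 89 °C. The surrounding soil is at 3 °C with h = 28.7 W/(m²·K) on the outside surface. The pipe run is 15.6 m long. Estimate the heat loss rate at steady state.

For a radial system each layer contributes R = ln(r_out/r_in)/(2πkL); films add R = 1/(hA).
R_carbon steel pipe wall = ln(169/160)/(2π×44×15.6) = 1.269×10^-5 K/W
R_polyurethane foam = ln(214/169)/(2π×0.0309×15.6) = 0.07795 K/W
R_outer film = 1/(h_o·2πr_oL) = 1/(28.7×2π×0.214×15.6) = 0.001661 K/W
R_total = 0.07962 K/W
Q = ΔT/R_total = 86/0.07962

Q ≈ 1080 W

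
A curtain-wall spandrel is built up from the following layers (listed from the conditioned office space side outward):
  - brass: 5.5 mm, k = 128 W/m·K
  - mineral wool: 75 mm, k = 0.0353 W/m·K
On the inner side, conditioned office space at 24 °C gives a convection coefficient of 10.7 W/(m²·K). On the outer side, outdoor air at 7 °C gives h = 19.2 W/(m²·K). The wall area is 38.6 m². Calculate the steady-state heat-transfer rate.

Thermal resistances in series:
R_inner film = 1/(h_i·A) = 1/(10.7×38.6) = 0.002421 K/W
R_brass = L/(kA) = 0.0055/(128×38.6) = 1.113×10^-6 K/W
R_mineral wool = L/(kA) = 0.075/(0.0353×38.6) = 0.05504 K/W
R_outer film = 1/(h_o·A) = 1/(19.2×38.6) = 0.001349 K/W
R_total = 0.05881 K/W
Q = ΔT / R_total = 17 / 0.05881

Q ≈ 289 W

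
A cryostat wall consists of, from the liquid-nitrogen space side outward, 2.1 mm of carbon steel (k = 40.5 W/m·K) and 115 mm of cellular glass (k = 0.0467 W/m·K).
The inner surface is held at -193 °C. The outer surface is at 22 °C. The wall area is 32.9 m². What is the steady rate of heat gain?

Q ≈ 2870 W

Using the resistance-network approach (series):
R_carbon steel = L/(kA) = 0.0021/(40.5×32.9) = 1.576×10^-6 K/W
R_cellular glass = L/(kA) = 0.115/(0.0467×32.9) = 0.07485 K/W
R_total = 0.07485 K/W
Q = ΔT / R_total = 215 / 0.07485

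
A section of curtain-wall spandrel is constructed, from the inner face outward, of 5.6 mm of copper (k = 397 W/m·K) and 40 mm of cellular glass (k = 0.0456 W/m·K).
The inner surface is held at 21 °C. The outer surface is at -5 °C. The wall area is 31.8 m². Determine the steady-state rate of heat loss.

Q ≈ 943 W

Thermal resistances in series:
R_copper = L/(kA) = 0.0056/(397×31.8) = 4.436×10^-7 K/W
R_cellular glass = L/(kA) = 0.04/(0.0456×31.8) = 0.02758 K/W
R_total = 0.02759 K/W
Q = ΔT / R_total = 26 / 0.02759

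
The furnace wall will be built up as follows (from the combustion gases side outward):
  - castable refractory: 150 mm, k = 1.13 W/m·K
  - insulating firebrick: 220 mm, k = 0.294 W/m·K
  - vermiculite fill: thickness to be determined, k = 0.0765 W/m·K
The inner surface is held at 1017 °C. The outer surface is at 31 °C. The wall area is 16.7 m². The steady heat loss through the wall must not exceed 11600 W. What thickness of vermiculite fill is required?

L ≈ 41.2 mm

Using the resistance-network approach (series):
R_castable refractory = L/(kA) = 0.15/(1.13×16.7) = 0.007949 K/W
R_insulating firebrick = L/(kA) = 0.22/(0.294×16.7) = 0.04481 K/W
Sum of the known resistances R_other = 0.05276 K/W
Required total resistance R_tot = ΔT/Q_allow = 986/11600 = 0.085 K/W
R_vermiculite fill = R_tot − R_other = 0.03224 K/W
L = R·k·A = 0.03224×0.0765×16.7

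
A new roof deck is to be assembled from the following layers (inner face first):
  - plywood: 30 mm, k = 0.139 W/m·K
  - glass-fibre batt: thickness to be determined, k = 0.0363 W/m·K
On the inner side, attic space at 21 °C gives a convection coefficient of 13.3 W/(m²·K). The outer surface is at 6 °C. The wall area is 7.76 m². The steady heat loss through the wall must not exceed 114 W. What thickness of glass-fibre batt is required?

Treating each layer as a thermal resistance in series:
R_inner film = 1/(h_i·A) = 1/(13.3×7.76) = 0.009689 K/W
R_plywood = L/(kA) = 0.03/(0.139×7.76) = 0.02781 K/W
Sum of the known resistances R_other = 0.0375 K/W
Required total resistance R_tot = ΔT/Q_allow = 15/114 = 0.1316 K/W
R_glass-fibre batt = R_tot − R_other = 0.09408 K/W
L = R·k·A = 0.09408×0.0363×7.76

L ≈ 26.5 mm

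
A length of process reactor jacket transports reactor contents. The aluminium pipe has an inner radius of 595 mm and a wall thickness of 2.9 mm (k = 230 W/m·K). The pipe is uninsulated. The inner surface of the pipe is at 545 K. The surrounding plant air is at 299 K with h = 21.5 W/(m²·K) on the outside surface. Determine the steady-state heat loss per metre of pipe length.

q′ ≈ 19900 W/m

Cylindrical conduction, so R = ln(r₂/r₁)/(2πkL) per layer, in series:
R_aluminium pipe wall = ln(597.9/595)/(2π×230×1) = 3.364×10^-6 K/W
R_outer film = 1/(h_o·2πr_oL) = 1/(21.5×2π×0.5979×1) = 0.01238 K/W
R_total = 0.01238 K/W
Q = ΔT/R_total = 246/0.01238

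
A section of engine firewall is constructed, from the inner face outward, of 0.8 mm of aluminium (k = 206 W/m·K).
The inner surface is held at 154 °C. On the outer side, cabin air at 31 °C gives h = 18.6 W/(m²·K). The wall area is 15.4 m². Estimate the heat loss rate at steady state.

Q ≈ 35200 W

Using the resistance-network approach (series):
R_aluminium = L/(kA) = 0.0008/(206×15.4) = 2.522×10^-7 K/W
R_outer film = 1/(h_o·A) = 1/(18.6×15.4) = 0.003491 K/W
R_total = 0.003491 K/W
Q = ΔT / R_total = 123 / 0.003491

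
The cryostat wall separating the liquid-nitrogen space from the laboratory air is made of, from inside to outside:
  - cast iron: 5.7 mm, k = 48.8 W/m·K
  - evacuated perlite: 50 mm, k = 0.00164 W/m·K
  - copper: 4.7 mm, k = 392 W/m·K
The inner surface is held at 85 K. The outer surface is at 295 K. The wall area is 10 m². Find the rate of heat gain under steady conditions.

Q ≈ 68.9 W

Series thermal resistances:
R_cast iron = L/(kA) = 0.0057/(48.8×10) = 1.168×10^-5 K/W
R_evacuated perlite = L/(kA) = 0.05/(0.00164×10) = 3.049 K/W
R_copper = L/(kA) = 0.0047/(392×10) = 1.199×10^-6 K/W
R_total = 3.049 K/W
Q = ΔT / R_total = 210 / 3.049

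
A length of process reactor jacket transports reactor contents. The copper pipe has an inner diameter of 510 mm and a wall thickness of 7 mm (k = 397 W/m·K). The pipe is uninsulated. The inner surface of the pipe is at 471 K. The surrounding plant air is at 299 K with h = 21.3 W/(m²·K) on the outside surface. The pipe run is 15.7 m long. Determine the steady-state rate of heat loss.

Per-layer cylindrical resistances, series-summed:
R_copper pipe wall = ln(262/255)/(2π×397×15.7) = 6.915×10^-7 K/W
R_outer film = 1/(h_o·2πr_oL) = 1/(21.3×2π×0.262×15.7) = 0.001817 K/W
R_total = 0.001817 K/W
Q = ΔT/R_total = 172/0.001817

Q ≈ 94700 W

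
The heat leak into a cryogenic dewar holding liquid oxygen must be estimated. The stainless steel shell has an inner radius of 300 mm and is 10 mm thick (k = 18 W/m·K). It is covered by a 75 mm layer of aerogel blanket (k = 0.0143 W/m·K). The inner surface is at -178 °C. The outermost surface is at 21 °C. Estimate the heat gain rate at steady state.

Each spherical layer contributes R = (1/r_i − 1/r_o)/(4πk):
R_stainless steel shell = (1/0.3 − 1/0.31)/(4π×18) = 4.754×10^-4 K/W
R_aerogel blanket = (1/0.31 − 1/0.385)/(4π×0.0143) = 3.497 K/W
R_total = 3.497 K/W
Q = ΔT/R_total = 199/3.497

Q ≈ 56.9 W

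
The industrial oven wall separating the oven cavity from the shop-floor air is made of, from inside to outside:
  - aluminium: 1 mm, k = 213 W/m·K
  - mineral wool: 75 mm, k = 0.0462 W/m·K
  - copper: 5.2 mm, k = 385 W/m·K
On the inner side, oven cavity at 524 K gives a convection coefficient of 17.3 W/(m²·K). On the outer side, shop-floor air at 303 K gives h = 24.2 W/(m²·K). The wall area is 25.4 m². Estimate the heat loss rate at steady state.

Q ≈ 3260 W

Thermal resistances in series:
R_inner film = 1/(h_i·A) = 1/(17.3×25.4) = 0.002276 K/W
R_aluminium = L/(kA) = 0.001/(213×25.4) = 1.848×10^-7 K/W
R_mineral wool = L/(kA) = 0.075/(0.0462×25.4) = 0.06391 K/W
R_copper = L/(kA) = 0.0052/(385×25.4) = 5.318×10^-7 K/W
R_outer film = 1/(h_o·A) = 1/(24.2×25.4) = 0.001627 K/W
R_total = 0.06782 K/W
Q = ΔT / R_total = 221 / 0.06782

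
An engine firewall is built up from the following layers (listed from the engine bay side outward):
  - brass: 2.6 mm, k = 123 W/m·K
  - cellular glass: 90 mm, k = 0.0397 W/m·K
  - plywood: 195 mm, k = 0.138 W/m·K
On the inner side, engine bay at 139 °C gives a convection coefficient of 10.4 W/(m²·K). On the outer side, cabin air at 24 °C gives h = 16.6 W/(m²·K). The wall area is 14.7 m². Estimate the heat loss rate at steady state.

Treating each layer as a thermal resistance in series:
R_inner film = 1/(h_i·A) = 1/(10.4×14.7) = 0.006541 K/W
R_brass = L/(kA) = 0.0026/(123×14.7) = 1.438×10^-6 K/W
R_cellular glass = L/(kA) = 0.09/(0.0397×14.7) = 0.1542 K/W
R_plywood = L/(kA) = 0.195/(0.138×14.7) = 0.09613 K/W
R_outer film = 1/(h_o·A) = 1/(16.6×14.7) = 0.004098 K/W
R_total = 0.261 K/W
Q = ΔT / R_total = 115 / 0.261

Q ≈ 441 W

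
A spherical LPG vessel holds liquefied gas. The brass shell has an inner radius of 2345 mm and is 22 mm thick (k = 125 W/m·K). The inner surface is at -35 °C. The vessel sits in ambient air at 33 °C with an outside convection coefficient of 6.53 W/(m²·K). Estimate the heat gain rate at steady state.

Each spherical layer contributes R = (1/r_i − 1/r_o)/(4πk):
R_brass shell = (1/2.345 − 1/2.367)/(4π×125) = 2.523×10^-6 K/W
R_outer film = 1/(h·4πr_o²) = 1/(6.53×4π×2.367²) = 0.002175 K/W
R_total = 0.002178 K/W
Q = ΔT/R_total = 68/0.002178

Q ≈ 31200 W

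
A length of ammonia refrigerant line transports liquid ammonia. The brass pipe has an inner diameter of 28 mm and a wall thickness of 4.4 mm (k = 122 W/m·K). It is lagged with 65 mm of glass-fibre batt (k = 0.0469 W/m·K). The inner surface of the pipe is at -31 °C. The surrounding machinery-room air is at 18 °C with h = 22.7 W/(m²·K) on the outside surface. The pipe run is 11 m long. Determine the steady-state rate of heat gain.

Radial resistances (cylindrical: R_cond = ln(r_o/r_i)/(2πkL), R_conv = 1/(h·2πrL)):
R_brass pipe wall = ln(18.4/14)/(2π×122×11) = 3.241×10^-5 K/W
R_glass-fibre batt = ln(83.4/18.4)/(2π×0.0469×11) = 0.4662 K/W
R_outer film = 1/(h_o·2πr_oL) = 1/(22.7×2π×0.0834×11) = 0.007643 K/W
R_total = 0.4739 K/W
Q = ΔT/R_total = 49/0.4739

Q ≈ 103 W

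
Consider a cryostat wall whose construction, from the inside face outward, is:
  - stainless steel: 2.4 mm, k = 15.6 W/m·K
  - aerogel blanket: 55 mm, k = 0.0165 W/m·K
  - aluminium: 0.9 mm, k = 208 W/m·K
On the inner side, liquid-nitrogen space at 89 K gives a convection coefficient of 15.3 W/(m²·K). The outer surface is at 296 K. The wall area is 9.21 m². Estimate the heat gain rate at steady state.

Treating each layer as a thermal resistance in series:
R_inner film = 1/(h_i·A) = 1/(15.3×9.21) = 0.007097 K/W
R_stainless steel = L/(kA) = 0.0024/(15.6×9.21) = 1.67×10^-5 K/W
R_aerogel blanket = L/(kA) = 0.055/(0.0165×9.21) = 0.3619 K/W
R_aluminium = L/(kA) = 0.0009/(208×9.21) = 4.698×10^-7 K/W
R_total = 0.369 K/W
Q = ΔT / R_total = 207 / 0.369

Q ≈ 561 W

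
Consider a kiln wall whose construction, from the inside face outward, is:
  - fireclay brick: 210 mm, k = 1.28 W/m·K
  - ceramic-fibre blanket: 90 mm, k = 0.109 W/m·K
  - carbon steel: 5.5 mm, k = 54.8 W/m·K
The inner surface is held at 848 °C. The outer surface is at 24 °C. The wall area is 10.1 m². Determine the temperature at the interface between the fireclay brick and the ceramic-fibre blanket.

T ≈ 711 °C

Thermal resistances in series:
R_fireclay brick = L/(kA) = 0.21/(1.28×10.1) = 0.01624 K/W
R_ceramic-fibre blanket = L/(kA) = 0.09/(0.109×10.1) = 0.08175 K/W
R_carbon steel = L/(kA) = 0.0055/(54.8×10.1) = 9.937×10^-6 K/W
R_total = 0.09801 K/W;  Q = ΔT/R_total = 824/0.09801 = 8408 W
T_interface = T_inner − Q·ΣR(inner→interface) = 848 − 8410×0.01624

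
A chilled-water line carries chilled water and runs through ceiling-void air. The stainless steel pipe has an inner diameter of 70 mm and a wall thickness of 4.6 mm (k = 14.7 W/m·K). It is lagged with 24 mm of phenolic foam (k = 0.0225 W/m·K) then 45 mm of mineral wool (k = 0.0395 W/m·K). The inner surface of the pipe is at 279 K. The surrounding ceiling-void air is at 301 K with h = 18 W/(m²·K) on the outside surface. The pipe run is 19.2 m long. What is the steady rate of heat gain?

Q ≈ 75.6 W

Radial resistances (cylindrical: R_cond = ln(r_o/r_i)/(2πkL), R_conv = 1/(h·2πrL)):
R_stainless steel pipe wall = ln(39.6/35)/(2π×14.7×19.2) = 6.963×10^-5 K/W
R_phenolic foam = ln(63.6/39.6)/(2π×0.0225×19.2) = 0.1745 K/W
R_mineral wool = ln(108.6/63.6)/(2π×0.0395×19.2) = 0.1123 K/W
R_outer film = 1/(h_o·2πr_oL) = 1/(18×2π×0.1086×19.2) = 0.00424 K/W
R_total = 0.2911 K/W
Q = ΔT/R_total = 22/0.2911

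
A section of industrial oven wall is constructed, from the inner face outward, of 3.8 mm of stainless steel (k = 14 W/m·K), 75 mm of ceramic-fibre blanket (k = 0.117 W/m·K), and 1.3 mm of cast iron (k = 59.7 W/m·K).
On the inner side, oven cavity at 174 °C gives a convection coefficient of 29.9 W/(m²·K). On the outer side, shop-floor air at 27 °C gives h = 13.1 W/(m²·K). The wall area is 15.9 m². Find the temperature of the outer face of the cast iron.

T ≈ 41.9 °C

Series thermal resistances:
R_inner film = 1/(h_i·A) = 1/(29.9×15.9) = 0.002103 K/W
R_stainless steel = L/(kA) = 0.0038/(14×15.9) = 1.707×10^-5 K/W
R_ceramic-fibre blanket = L/(kA) = 0.075/(0.117×15.9) = 0.04032 K/W
R_cast iron = L/(kA) = 0.0013/(59.7×15.9) = 1.37×10^-6 K/W
R_outer film = 1/(h_o·A) = 1/(13.1×15.9) = 0.004801 K/W
R_total = 0.04724 K/W;  Q = ΔT/R_total = 147/0.04724 = 3112 W
T_interface = T_inner − Q·ΣR(inner→interface) = 174 − 3110×0.04244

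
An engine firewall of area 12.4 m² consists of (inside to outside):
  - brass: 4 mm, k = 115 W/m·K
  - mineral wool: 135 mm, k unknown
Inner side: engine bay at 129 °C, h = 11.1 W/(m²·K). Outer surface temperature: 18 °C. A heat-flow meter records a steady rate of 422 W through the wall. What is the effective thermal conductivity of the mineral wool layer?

Thermal resistances in series:
R_inner film = 1/(h_i·A) = 1/(11.1×12.4) = 0.007265 K/W
R_brass = L/(kA) = 0.004/(115×12.4) = 2.805×10^-6 K/W
Sum of known resistances R_other = 0.007268 K/W
Total R = ΔT/Q = 111/422 = 0.263 K/W
R_mineral wool = R_total − R_other = 0.2558 K/W
k = L/(R·A) = 0.135/(0.2558×12.4)

k ≈ 0.0426 W/(m·K)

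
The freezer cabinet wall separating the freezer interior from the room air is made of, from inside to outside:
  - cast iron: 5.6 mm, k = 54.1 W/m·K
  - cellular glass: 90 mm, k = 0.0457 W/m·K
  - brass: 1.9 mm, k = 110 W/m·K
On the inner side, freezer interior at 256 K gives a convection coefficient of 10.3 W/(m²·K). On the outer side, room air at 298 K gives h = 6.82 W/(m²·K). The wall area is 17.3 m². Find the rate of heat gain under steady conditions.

Q ≈ 328 W

Model the wall as resistances in series:
R_inner film = 1/(h_i·A) = 1/(10.3×17.3) = 0.005612 K/W
R_cast iron = L/(kA) = 0.0056/(54.1×17.3) = 5.983×10^-6 K/W
R_cellular glass = L/(kA) = 0.09/(0.0457×17.3) = 0.1138 K/W
R_brass = L/(kA) = 0.0019/(110×17.3) = 9.984×10^-7 K/W
R_outer film = 1/(h_o·A) = 1/(6.82×17.3) = 0.008476 K/W
R_total = 0.1279 K/W
Q = ΔT / R_total = 42 / 0.1279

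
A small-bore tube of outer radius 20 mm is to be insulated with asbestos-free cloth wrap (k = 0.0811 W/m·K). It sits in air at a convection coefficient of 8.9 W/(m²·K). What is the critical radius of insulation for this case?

For a cylinder r_cr = k/h = 0.0811/8.9
r_cr = 9.11 mm; since the bare radius (20 mm) is above r_cr, any added insulation will reduce heat loss.

r_cr ≈ 9.11 mm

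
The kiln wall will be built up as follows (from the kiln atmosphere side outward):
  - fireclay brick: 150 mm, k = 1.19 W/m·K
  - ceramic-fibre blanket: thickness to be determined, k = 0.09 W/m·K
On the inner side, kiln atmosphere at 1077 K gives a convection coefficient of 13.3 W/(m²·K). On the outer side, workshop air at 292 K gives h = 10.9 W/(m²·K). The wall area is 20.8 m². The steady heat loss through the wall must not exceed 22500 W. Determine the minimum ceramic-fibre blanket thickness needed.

Treating each layer as a thermal resistance in series:
R_inner film = 1/(h_i·A) = 1/(13.3×20.8) = 0.003615 K/W
R_fireclay brick = L/(kA) = 0.15/(1.19×20.8) = 0.00606 K/W
R_outer film = 1/(h_o·A) = 1/(10.9×20.8) = 0.004411 K/W
Sum of the known resistances R_other = 0.01409 K/W
Required total resistance R_tot = ΔT/Q_allow = 785/22500 = 0.03489 K/W
R_ceramic-fibre blanket = R_tot − R_other = 0.0208 K/W
L = R·k·A = 0.0208×0.09×20.8

L ≈ 38.9 mm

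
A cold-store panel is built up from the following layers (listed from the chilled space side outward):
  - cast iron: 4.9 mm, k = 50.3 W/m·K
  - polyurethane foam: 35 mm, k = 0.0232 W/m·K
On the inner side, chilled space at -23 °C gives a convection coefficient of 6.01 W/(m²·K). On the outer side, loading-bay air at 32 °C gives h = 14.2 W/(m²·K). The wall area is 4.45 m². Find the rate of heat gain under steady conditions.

Q ≈ 140 W

Thermal resistances in series:
R_inner film = 1/(h_i·A) = 1/(6.01×4.45) = 0.03739 K/W
R_cast iron = L/(kA) = 0.0049/(50.3×4.45) = 2.189×10^-5 K/W
R_polyurethane foam = L/(kA) = 0.035/(0.0232×4.45) = 0.339 K/W
R_outer film = 1/(h_o·A) = 1/(14.2×4.45) = 0.01583 K/W
R_total = 0.3923 K/W
Q = ΔT / R_total = 55 / 0.3923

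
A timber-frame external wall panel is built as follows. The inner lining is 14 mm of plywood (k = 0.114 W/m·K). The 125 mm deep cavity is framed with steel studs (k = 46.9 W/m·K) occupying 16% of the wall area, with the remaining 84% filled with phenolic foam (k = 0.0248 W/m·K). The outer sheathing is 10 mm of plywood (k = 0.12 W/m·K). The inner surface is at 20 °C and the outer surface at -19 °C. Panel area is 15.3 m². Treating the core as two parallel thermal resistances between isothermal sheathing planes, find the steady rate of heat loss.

Sheathing layers in series; stud and cavity paths in parallel between them.
R_inner = 0.014/(0.114×15.3) = 0.008027 K/W
R_stud  = 0.125/(46.9×0.16×15.3) = 0.001089 K/W
R_cav   = 0.125/(0.0248×0.84×15.3) = 0.3922 K/W
1/R_core = 1/R_stud + 1/R_cav → R_core = 0.001086 K/W
R_outer = 0.01/(0.12×15.3) = 0.005447 K/W
R_total = 0.01456 K/W
Q = ΔT/R_total = 39/0.01456

Q ≈ 2680 W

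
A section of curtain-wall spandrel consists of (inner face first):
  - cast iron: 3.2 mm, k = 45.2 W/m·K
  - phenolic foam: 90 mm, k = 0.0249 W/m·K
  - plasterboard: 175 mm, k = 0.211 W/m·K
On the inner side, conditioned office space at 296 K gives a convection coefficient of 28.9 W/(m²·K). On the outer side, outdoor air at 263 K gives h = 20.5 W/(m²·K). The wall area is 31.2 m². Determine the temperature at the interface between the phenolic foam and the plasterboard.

T ≈ 269 K

Using the resistance-network approach (series):
R_inner film = 1/(h_i·A) = 1/(28.9×31.2) = 0.001109 K/W
R_cast iron = L/(kA) = 0.0032/(45.2×31.2) = 2.269×10^-6 K/W
R_phenolic foam = L/(kA) = 0.09/(0.0249×31.2) = 0.1158 K/W
R_plasterboard = L/(kA) = 0.175/(0.211×31.2) = 0.02658 K/W
R_outer film = 1/(h_o·A) = 1/(20.5×31.2) = 0.001563 K/W
R_total = 0.1451 K/W;  Q = ΔT/R_total = 33/0.1451 = 227.4 W
T_interface = T_inner − Q·ΣR(inner→interface) = 296 − 227×0.117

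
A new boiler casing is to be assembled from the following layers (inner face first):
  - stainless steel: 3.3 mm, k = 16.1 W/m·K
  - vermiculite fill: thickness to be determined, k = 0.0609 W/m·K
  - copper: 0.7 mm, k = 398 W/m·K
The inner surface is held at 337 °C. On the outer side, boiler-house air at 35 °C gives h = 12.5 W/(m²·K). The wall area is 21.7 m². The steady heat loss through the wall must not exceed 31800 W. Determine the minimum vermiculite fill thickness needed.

L ≈ 7.67 mm

Treating each layer as a thermal resistance in series:
R_stainless steel = L/(kA) = 0.0033/(16.1×21.7) = 9.446×10^-6 K/W
R_copper = L/(kA) = 0.0007/(398×21.7) = 8.105×10^-8 K/W
R_outer film = 1/(h_o·A) = 1/(12.5×21.7) = 0.003687 K/W
Sum of the known resistances R_other = 0.003696 K/W
Required total resistance R_tot = ΔT/Q_allow = 302/31800 = 0.009497 K/W
R_vermiculite fill = R_tot − R_other = 0.005801 K/W
L = R·k·A = 0.005801×0.0609×21.7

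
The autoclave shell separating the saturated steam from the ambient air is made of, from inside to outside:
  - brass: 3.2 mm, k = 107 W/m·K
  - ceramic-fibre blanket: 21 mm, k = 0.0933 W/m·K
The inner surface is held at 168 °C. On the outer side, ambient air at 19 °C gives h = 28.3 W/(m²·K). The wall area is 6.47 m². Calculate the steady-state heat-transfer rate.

Using the resistance-network approach (series):
R_brass = L/(kA) = 0.0032/(107×6.47) = 4.622×10^-6 K/W
R_ceramic-fibre blanket = L/(kA) = 0.021/(0.0933×6.47) = 0.03479 K/W
R_outer film = 1/(h_o·A) = 1/(28.3×6.47) = 0.005461 K/W
R_total = 0.04025 K/W
Q = ΔT / R_total = 149 / 0.04025

Q ≈ 3700 W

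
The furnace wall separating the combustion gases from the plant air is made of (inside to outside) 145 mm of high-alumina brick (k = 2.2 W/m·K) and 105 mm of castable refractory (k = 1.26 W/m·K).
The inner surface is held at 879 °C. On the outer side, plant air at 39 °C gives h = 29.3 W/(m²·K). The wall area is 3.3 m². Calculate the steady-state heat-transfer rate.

Q ≈ 15100 W

Series thermal resistances:
R_high-alumina brick = L/(kA) = 0.145/(2.2×3.3) = 0.01997 K/W
R_castable refractory = L/(kA) = 0.105/(1.26×3.3) = 0.02525 K/W
R_outer film = 1/(h_o·A) = 1/(29.3×3.3) = 0.01034 K/W
R_total = 0.05557 K/W
Q = ΔT / R_total = 840 / 0.05557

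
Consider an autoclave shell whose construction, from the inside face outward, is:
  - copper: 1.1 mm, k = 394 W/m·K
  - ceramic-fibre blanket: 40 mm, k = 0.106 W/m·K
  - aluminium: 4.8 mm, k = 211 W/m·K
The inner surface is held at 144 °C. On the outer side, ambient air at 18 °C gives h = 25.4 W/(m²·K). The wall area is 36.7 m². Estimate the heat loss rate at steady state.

Q ≈ 11100 W

Model the wall as resistances in series:
R_copper = L/(kA) = 0.0011/(394×36.7) = 7.607×10^-8 K/W
R_ceramic-fibre blanket = L/(kA) = 0.04/(0.106×36.7) = 0.01028 K/W
R_aluminium = L/(kA) = 0.0048/(211×36.7) = 6.199×10^-7 K/W
R_outer film = 1/(h_o·A) = 1/(25.4×36.7) = 0.001073 K/W
R_total = 0.01136 K/W
Q = ΔT / R_total = 126 / 0.01136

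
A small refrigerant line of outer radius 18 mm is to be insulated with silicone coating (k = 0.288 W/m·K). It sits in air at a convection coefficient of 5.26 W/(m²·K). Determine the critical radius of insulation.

r_cr ≈ 54.8 mm

For a cylinder r_cr = k/h = 0.288/5.26
r_cr = 54.8 mm; since the bare radius (18 mm) is below r_cr, adding a thin layer of insulation will *increase* heat loss.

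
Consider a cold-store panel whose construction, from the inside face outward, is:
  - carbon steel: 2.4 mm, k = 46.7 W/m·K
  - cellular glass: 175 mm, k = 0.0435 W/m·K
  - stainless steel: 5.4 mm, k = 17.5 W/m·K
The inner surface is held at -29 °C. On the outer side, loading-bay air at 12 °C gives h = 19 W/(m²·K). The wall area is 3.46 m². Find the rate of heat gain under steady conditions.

Q ≈ 34.8 W

Treating each layer as a thermal resistance in series:
R_carbon steel = L/(kA) = 0.0024/(46.7×3.46) = 1.485×10^-5 K/W
R_cellular glass = L/(kA) = 0.175/(0.0435×3.46) = 1.163 K/W
R_stainless steel = L/(kA) = 0.0054/(17.5×3.46) = 8.918×10^-5 K/W
R_outer film = 1/(h_o·A) = 1/(19×3.46) = 0.01521 K/W
R_total = 1.178 K/W
Q = ΔT / R_total = 41 / 1.178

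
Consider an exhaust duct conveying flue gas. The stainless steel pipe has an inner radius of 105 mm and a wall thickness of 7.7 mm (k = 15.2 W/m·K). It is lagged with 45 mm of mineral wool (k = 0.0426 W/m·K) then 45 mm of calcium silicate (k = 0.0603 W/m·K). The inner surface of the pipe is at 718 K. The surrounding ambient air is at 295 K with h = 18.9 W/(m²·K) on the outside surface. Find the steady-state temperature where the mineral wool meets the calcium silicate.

T ≈ 447 K

Treating each annulus and film as a series resistance:
R_stainless steel pipe wall = ln(112.7/105)/(2π×15.2×1) = 7.41×10^-4 K/W
R_mineral wool = ln(157.7/112.7)/(2π×0.0426×1) = 1.255 K/W
R_calcium silicate = ln(202.7/157.7)/(2π×0.0603×1) = 0.6626 K/W
R_outer film = 1/(h_o·2πr_oL) = 1/(18.9×2π×0.2027×1) = 0.04154 K/W
R_total = 1.96 K/W
Q = ΔT/R_total = 423/1.96
Q = 216 W/m
T_interface = T_inner − Q·ΣR(inner→interface) = 718 − 216×1.256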